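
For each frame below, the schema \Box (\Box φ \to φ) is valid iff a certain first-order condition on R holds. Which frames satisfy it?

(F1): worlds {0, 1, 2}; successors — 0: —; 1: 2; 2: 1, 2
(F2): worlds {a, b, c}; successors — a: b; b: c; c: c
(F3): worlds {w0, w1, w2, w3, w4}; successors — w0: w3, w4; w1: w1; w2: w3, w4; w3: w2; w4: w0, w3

none

Frame correspondent (Sahlqvist): \forall x \forall y (Rxy \to Ryy) — i.e. shift-reflexivity.
(F1): fails — R21 but not R11.
(F2): fails — Rab but not Rbb.
(F3): fails — Rw0w4 but not Rw4w4.
Valid on no frame.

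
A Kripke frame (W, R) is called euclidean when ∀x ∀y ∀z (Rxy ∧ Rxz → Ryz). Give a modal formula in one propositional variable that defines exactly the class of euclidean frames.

◇q → □◇q

The condition is the Euclidean property. The 5 schema ◇q → □◇q defines it.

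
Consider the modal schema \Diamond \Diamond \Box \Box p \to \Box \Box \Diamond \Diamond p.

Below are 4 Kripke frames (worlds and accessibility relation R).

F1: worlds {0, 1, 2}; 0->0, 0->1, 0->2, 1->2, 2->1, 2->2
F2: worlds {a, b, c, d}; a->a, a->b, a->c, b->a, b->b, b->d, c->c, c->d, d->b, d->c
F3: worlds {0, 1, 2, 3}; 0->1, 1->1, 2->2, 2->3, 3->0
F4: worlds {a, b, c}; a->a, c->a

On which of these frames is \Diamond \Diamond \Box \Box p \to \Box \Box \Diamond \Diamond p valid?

F1, F2, F4

Frame correspondent (Sahlqvist): \forall x \forall y \forall z ((x R^2 y \wedge x R^2 z) \to \exists w (y R^2 w \wedge z R^2 w)) — i.e. a generalized confluence (Geach) condition.
F1: holds.
F2: holds.
F3: fails — 2R²0, 2R²2 but no w with 0R²w and 2R²w.
F4: holds.
Valid on: F1, F2, F4.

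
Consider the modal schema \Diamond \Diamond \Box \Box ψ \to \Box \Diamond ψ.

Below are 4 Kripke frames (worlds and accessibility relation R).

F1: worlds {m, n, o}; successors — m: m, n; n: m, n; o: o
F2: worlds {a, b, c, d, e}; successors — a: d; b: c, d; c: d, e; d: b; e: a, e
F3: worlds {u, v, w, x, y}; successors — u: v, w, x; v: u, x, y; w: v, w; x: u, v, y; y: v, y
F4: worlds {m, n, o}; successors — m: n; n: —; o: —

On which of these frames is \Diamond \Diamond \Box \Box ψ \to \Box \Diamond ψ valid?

This is the axiom for a generalized confluence (Geach) condition; its first-order frame correspondent is \forall x \forall y \forall z ((x R^2 y \wedge xRz) \to \exists w (y R^2 w \wedge zRw)).
F1: holds.
F2: fails — bR²d, bRd but no w with dR²w and dRw.
F3: holds.
F4: holds.

F1, F3, F4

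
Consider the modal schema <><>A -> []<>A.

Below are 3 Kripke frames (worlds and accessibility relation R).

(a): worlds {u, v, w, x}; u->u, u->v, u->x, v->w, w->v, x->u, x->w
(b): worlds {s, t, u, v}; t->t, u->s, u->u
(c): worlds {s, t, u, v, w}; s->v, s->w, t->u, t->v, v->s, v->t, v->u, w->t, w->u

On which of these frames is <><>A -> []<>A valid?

This is the axiom for a generalized confluence (Geach) condition; its first-order frame correspondent is forall x forall y forall z ((x R^2 y & xRz) -> exists w (y = w & zRw)).
(a): fails — uR²u, uRv but no t with u=t and vRt.
(b): fails — uR²s, uRs but no w with s=w and sRw.
(c): fails — sR²s, sRw but no w* with s=w* and wRw*.

none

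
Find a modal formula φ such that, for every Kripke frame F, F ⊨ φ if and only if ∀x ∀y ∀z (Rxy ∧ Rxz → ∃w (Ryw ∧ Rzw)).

◇□ψ → □◇ψ

A defining formula is ◇□ψ → □◇ψ (the .2 axiom).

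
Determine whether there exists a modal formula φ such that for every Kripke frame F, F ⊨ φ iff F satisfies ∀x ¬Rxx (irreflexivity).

Not definable by any modal formula

If a class were modally definable it would be closed under surjective bounded morphisms (Goldblatt–Thomason).
The 2-cycle (worlds a,b with a→b→a) is irreflexive, and the map sending every world to a single reflexive point • is a surjective bounded morphism (forth: every edge maps to (•,•); back: every world has a successor). So any modal formula valid on the 2-cycle is also valid on the reflexive point, which is not irreflexive.
Hence irreflexivity is not modally definable.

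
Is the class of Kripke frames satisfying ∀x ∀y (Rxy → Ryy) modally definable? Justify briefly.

The condition is shift-reflexivity. A defining modal formula is □(□r → r).
Suppose □(□r→r) is valid. Take Rxy and set V(r)={w : Ryw}. Then at y, □r holds; since □(□r→r) at x, □r→r at y, so r at y, i.e. Ryy.

Yes, by □(□r → r)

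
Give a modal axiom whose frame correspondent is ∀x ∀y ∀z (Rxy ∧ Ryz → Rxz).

A defining formula is □r → □□r (the 4 axiom).

□r → □□r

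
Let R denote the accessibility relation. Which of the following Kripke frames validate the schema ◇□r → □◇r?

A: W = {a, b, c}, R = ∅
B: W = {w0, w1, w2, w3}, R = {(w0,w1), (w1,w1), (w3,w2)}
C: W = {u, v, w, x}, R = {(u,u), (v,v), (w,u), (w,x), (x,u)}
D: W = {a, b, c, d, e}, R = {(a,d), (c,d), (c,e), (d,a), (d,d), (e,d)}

A, C, D

This is the axiom for convergence; its first-order frame correspondent is ∀x ∀y ∀z (Rxy ∧ Rxz → ∃w (Ryw ∧ Rzw)).
A: ✓.
B: fails — Rw3w2 and Rw3w2 but w2 and w2 have no common successor.
C: ✓.
D: ✓.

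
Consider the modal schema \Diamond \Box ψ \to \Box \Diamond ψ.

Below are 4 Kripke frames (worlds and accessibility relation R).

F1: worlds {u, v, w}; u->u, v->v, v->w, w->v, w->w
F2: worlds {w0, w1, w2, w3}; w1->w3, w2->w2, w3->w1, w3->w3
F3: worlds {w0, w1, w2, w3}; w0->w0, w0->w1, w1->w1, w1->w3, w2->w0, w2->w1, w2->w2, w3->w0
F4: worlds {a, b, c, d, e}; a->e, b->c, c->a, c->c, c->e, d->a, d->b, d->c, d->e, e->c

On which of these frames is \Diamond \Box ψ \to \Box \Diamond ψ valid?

This is the axiom for convergence; its first-order frame correspondent is \forall x \forall y \forall z (Rxy \wedge Rxz \to \exists w (Ryw \wedge Rzw)).
F1: condition met.
F2: condition met.
F3: fails — Rw1w1 and Rw1w3 but w1 and w3 have no common successor.
F4: fails — Rce and Rca but e and a have no common successor.

F1, F2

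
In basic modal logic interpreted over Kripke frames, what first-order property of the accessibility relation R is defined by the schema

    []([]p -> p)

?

Suppose □(□p→p) is valid. Take Rxy and set V(p)={w : Ryw}. Then at y, □p holds; since □(□p→p) at x, □p→p at y, so p at y, i.e. Ryy.

shift-reflexivity: forall x forall y (Rxy -> Ryy)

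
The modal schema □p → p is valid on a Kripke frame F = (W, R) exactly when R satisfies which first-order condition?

Suppose □p→p is valid. At any x set V(p)={w : Rxw}. Then □p holds at x, so p holds at x, i.e. Rxx.

reflexivity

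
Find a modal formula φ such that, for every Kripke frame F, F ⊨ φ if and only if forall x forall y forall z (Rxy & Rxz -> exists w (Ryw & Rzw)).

The condition is convergence. The .2 schema ◇□q → □◇q defines it.
Suppose ◇□q→□◇q is valid. Take Rxy, Rxz and set V(q)={w : Ryw}. Then □q at y so ◇□q at x, so □◇q at x, so ◇q at z, giving w with Rzw and Ryw.

◇□q → □◇q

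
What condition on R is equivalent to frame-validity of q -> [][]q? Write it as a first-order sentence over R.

This is a Sahlqvist (Geach-type) schema ◇^0□^0q → □^2◇^0q.
Minimal-valuation argument: fix x; take any y with xR^0y and any z with xR^2z. Set V(q) to the set of worlds R-reachable from y in exactly 0 steps. Then □^0q holds at y, so the antecedent holds at x; validity forces ◇^0q at z, giving a w with zR^0w and yR^0w.
First-order correspondent: forall x forall z (x R^2 z -> exists w (x = w & z = w)).

forall x forall z (x R^2 z -> exists w (x = w & z = w))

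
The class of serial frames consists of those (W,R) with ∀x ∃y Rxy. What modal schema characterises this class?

□r → ◇r

The condition is seriality. The D schema □r → ◇r defines it.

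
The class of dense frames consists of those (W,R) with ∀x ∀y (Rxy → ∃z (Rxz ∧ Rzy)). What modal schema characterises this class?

A defining formula is □□r → □r (the C4 axiom).
Suppose □□r→□r is valid. Take Rxy and set V(r)={w : xR²w}. Then □□r at x, so □r at x, so r at y, i.e. ∃z(Rxz∧Rzy).

□□r → □r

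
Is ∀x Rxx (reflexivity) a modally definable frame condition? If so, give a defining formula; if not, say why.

Yes — defined by □r → r

The condition is reflexivity. A defining modal formula is □r → r.
Suppose □r→r is valid. At any x set V(r)={w : Rxw}. Then □r holds at x, so r holds at x, i.e. Rxx.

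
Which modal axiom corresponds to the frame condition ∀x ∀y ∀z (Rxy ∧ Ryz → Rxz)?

□r → □□r

This is transitivity; the standard corresponding axiom is 4: □r → □□r.
Suppose □r→□□r is valid. Take Rxy, Ryz and set V(r)={w : Rxw}. Then □r at x, so □□r at x, so □r at y, so r at z, i.e. Rxz.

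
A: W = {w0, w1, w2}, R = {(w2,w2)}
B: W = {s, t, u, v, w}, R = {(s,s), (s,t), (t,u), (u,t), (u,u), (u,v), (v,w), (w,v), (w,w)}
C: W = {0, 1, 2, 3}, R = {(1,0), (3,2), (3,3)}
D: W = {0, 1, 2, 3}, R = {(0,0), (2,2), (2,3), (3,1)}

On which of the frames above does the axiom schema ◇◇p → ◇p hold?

This is the axiom for transitivity; its first-order frame correspondent is ∀x ∀y ∀z (Rxy ∧ Ryz → Rxz).
A: holds.
B: fails — Ruv and Rvw but not Ruw.
C: holds.
D: fails — R23 and R31 but not R21.
Valid on: A, C.

A, C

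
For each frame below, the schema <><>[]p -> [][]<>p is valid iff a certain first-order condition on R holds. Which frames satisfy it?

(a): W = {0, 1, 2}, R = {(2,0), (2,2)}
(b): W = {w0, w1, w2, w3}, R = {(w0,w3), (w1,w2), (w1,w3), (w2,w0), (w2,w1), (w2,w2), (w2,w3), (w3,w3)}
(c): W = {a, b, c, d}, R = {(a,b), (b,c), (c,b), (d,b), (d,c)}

(b)

Frame correspondent (Sahlqvist): forall x forall y forall z ((x R^2 y & x R^2 z) -> exists w (yRw & zRw)) — i.e. a generalized confluence (Geach) condition.
(a): fails — 2R²0, 2R²0 but no w with 0Rw and 0Rw.
(b): satisfies the condition.
(c): fails — dR²b, dR²c but no w with bRw and cRw.
Valid on: (b).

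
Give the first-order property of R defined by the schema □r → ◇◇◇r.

∀x ∃w (xRw ∧ xR³w)

This is a Sahlqvist (Geach-type) schema ◇^0□^1r → □^0◇^3r.
First-order correspondent: ∀x ∃w (xRw ∧ xR³w).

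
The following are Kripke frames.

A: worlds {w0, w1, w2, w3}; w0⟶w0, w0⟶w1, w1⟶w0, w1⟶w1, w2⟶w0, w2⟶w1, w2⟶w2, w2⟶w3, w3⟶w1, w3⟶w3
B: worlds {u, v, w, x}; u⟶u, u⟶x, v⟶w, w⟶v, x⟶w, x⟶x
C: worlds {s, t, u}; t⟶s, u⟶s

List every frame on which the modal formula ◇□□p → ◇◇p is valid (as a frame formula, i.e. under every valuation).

Frame correspondent (Sahlqvist): ∀x ∀y (xRy → ∃w (yR²w ∧ xR²w)) — i.e. a generalized confluence (Geach) condition.
A: satisfies the condition.
B: fails — vRw but no t with wR²t and vR²t.
C: fails — tRs but no w with sR²w and tR²w.
Valid on: A.

A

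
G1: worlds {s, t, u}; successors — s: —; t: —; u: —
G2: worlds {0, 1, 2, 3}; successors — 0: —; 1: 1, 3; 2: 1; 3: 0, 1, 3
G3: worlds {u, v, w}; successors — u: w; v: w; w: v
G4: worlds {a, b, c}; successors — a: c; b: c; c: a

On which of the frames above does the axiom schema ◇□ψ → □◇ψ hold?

The schema corresponds to convergence: ∀x ∀y ∀z (Rxy ∧ Rxz → ∃w (Ryw ∧ Rzw)).
G1: ✓.
G2: fails — R31 and R30 but 1 and 0 have no common successor.
G3: ✓.
G4: ✓.
Valid on: G1, G3, G4.

G1, G3, G4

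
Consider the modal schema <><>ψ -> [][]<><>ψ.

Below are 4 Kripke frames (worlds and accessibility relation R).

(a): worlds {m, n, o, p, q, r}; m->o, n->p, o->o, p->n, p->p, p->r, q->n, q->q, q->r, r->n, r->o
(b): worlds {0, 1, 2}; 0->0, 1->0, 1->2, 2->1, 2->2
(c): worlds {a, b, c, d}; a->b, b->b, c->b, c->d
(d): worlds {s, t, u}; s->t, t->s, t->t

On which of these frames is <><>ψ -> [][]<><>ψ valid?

(c), (d)

Frame correspondent (Sahlqvist): forall x forall y forall z ((x R^2 y & x R^2 z) -> exists w (y = w & z R^2 w)) — i.e. a generalized confluence (Geach) condition.
(a): fails — nR²n, nR²r but no w with n=w and rR²w.
(b): fails — 1R²1, 1R²0 but no w with 1=w and 0R²w.
(c): condition met.
(d): condition met.
Valid on: (c), (d).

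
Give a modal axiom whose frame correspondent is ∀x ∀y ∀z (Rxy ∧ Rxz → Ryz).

◇r → □◇r

This is the Euclidean property; the standard corresponding axiom is 5: ◇r → □◇r.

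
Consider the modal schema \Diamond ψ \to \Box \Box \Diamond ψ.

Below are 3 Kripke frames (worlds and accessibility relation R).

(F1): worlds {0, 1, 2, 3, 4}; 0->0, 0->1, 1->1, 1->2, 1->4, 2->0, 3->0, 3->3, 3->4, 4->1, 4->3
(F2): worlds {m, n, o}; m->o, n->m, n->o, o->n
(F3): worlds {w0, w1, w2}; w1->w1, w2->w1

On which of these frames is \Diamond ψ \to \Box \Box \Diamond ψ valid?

(F3)

This is the axiom for a generalized confluence (Geach) condition; its first-order frame correspondent is \forall x \forall y \forall z ((xRy \wedge x R^2 z) \to \exists w (y = w \wedge zRw)).
(F1): fails — 0R0, 0R²1 but no w with 0=w and 1Rw.
(F2): fails — nRm, nR²o but no w with m=w and oRw.
(F3): satisfies the condition.
Valid on: (F3).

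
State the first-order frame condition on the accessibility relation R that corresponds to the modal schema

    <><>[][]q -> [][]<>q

This is a Sahlqvist (Geach-type) schema ◇^2□^2q → □^2◇^1q.
First-order correspondent: forall x forall y forall z ((x R^2 y & x R^2 z) -> exists w (y R^2 w & zRw)).

forall x forall y forall z ((x R^2 y & x R^2 z) -> exists w (y R^2 w & zRw))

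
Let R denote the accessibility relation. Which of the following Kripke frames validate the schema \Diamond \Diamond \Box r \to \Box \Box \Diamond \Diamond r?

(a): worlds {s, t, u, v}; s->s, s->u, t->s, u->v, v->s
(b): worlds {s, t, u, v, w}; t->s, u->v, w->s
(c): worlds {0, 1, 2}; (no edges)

(b), (c)

This is the axiom for a generalized confluence (Geach) condition; its first-order frame correspondent is \forall x \forall y \forall z ((x R^2 y \wedge x R^2 z) \to \exists w (yRw \wedge z R^2 w)).
(a): fails — sR²u, sR²u but no w with uRw and uR²w.
(b): satisfies the condition.
(c): satisfies the condition.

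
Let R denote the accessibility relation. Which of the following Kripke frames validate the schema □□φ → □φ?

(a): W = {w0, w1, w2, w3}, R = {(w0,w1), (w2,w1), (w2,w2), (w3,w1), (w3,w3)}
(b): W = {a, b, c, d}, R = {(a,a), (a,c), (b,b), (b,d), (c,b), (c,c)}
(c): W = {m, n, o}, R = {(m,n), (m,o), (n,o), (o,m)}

This is the axiom for density; its first-order frame correspondent is ∀x ∀y (Rxy → ∃z (Rxz ∧ Rzy)).
(a): fails — Rw0w1 but no z with Rw0z and Rzw1.
(b): condition met.
(c): fails — Rno but no z with Rnz and Rzo.

(b)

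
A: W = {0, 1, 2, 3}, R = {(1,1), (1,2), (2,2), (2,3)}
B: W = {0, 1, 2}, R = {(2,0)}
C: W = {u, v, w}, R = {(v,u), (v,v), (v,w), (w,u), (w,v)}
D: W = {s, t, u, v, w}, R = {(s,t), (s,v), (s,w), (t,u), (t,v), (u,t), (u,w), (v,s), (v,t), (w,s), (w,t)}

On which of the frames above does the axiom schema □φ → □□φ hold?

This is the axiom for transitivity; its first-order frame correspondent is ∀x ∀y ∀z (Rxy ∧ Ryz → Rxz).
A: fails — R12 and R23 but not R13.
B: condition met.
C: fails — Rwv and Rvw but not Rww.
D: fails — Rwt and Rtv but not Rwv.

B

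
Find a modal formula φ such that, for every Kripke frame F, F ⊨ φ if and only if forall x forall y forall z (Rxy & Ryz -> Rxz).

A defining formula is □ψ → □□ψ (the 4 axiom).
Suppose □ψ→□□ψ is valid. Take Rxy, Ryz and set V(ψ)={w : Rxw}. Then □ψ at x, so □□ψ at x, so □ψ at y, so ψ at z, i.e. Rxz.

□ψ → □□ψ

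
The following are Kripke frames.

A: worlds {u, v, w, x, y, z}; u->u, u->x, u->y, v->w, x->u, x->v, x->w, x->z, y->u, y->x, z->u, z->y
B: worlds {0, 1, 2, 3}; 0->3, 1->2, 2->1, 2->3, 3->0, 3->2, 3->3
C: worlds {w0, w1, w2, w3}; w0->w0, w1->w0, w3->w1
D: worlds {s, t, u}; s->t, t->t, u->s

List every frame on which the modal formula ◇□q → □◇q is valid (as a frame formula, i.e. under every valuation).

The schema corresponds to convergence: ∀x ∀y ∀z (Rxy ∧ Rxz → ∃w (Ryw ∧ Rzw)).
A: fails — Rvw and Rvw but w and w have no common successor.
B: condition met.
C: condition met.
D: condition met.

B, C, D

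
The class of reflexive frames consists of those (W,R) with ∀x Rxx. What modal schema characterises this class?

□r → r

The condition is reflexivity. The T schema □r → r defines it.
Suppose □r→r is valid. At any x set V(r)={w : Rxw}. Then □r holds at x, so r holds at x, i.e. Rxx.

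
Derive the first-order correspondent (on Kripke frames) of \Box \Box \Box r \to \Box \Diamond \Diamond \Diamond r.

\forall x \forall z (xRz \to \exists w (x R^3 w \wedge z R^3 w))

This is a Sahlqvist (Geach-type) schema ◇^0□^3r → □^1◇^3r.
Minimal-valuation argument: fix x; take any y with xR^0y and any z with xR^1z. Set V(r) to the set of worlds R-reachable from y in exactly 3 steps. Then □^3r holds at y, so the antecedent holds at x; validity forces ◇^3r at z, giving a w with zR^3w and yR^3w.
First-order correspondent: \forall x \forall z (xRz \to \exists w (x R^3 w \wedge z R^3 w)).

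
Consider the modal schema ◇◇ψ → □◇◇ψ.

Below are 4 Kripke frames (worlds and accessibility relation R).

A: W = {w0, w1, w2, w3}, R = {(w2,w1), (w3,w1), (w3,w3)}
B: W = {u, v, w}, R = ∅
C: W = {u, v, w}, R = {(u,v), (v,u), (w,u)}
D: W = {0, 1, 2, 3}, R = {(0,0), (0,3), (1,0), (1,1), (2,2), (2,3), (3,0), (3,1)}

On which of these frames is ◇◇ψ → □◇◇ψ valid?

Frame correspondent (Sahlqvist): ∀x ∀y ∀z ((xR²y ∧ xRz) → ∃w (y = w ∧ zR²w)) — i.e. a generalized confluence (Geach) condition.
A: fails — w3R²w1, w3Rw1 but no w with w1=w and w1R²w.
B: satisfies the condition.
C: fails — uR²u, uRv but no t with u=t and vR²t.
D: fails — 2R²2, 2R3 but no w with 2=w and 3R²w.
Valid on: B.

B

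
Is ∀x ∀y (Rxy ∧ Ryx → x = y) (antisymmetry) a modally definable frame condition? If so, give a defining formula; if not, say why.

Not definable by any modal formula

Modal frame validity is preserved under surjective bounded morphisms.
The 6-cycle (worlds s,t,u,v,w,x with s→t→u→v→w→x→s) is antisymmetric. Sending even-indexed worlds to s and odd-indexed worlds to t is a surjective bounded morphism onto the two-world frame with s↔t, which is not antisymmetric.
So the class is not modally definable.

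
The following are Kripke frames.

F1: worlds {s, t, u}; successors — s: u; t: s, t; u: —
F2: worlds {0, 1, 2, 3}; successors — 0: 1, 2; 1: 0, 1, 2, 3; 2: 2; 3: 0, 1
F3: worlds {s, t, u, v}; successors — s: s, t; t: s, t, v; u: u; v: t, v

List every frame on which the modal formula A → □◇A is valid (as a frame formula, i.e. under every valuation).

The schema corresponds to symmetry: ∀x ∀y (Rxy → Ryx).
F1: fails — Rsu but not Rus.
F2: fails — R02 but not R20.
F3: ✓.
Valid on: F3.

F3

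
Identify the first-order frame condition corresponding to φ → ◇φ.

Reflexivity

Equivalently (dual form): □φ → φ.
Suppose □φ→φ is valid. At any x set V(φ)={w : Rxw}. Then □φ holds at x, so φ holds at x, i.e. Rxx.
The converse is a direct semantic check.
Frame condition: ∀x Rxx.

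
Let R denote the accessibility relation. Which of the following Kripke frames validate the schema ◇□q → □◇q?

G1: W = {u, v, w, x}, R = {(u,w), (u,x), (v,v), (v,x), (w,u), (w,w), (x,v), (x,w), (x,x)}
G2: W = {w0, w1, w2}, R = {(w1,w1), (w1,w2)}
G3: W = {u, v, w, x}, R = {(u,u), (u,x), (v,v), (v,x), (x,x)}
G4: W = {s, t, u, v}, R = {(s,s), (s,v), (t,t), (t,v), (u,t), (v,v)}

G3, G4

The schema corresponds to convergence: ∀x ∀y ∀z (Rxy ∧ Rxz → ∃w (Ryw ∧ Rzw)).
G1: fails — Rxw and Rxv but w and v have no common successor.
G2: fails — Rw1w2 and Rw1w2 but w2 and w2 have no common successor.
G3: holds.
G4: holds.
Valid on: G3, G4.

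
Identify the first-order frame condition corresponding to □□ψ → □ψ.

density

Suppose □□ψ→□ψ is valid. Take Rxy and set V(ψ)={w : xR²w}. Then □□ψ at x, so □ψ at x, so ψ at y, i.e. ∃z(Rxz∧Rzy).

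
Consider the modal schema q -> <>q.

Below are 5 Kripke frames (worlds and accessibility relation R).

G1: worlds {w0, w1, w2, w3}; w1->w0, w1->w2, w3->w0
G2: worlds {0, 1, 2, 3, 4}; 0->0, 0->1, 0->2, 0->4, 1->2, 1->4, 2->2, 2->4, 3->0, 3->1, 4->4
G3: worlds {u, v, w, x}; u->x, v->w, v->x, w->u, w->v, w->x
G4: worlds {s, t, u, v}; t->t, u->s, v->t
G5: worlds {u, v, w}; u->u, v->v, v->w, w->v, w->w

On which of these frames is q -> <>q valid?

G5

The schema corresponds to reflexivity: forall x Rxx.
G1: fails — world w0 does not see itself.
G2: fails — world 1 does not see itself.
G3: fails — world u does not see itself.
G4: fails — world s does not see itself.
G5: condition met.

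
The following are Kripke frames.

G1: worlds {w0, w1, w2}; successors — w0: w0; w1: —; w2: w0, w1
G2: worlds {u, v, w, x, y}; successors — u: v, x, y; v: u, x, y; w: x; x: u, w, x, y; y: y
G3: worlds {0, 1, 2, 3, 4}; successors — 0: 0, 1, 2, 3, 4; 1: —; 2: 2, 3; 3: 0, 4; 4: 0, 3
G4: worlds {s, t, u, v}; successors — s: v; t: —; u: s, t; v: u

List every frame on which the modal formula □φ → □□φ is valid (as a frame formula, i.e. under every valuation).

G1

The schema corresponds to transitivity: ∀x ∀y ∀z (Rxy ∧ Ryz → Rxz).
G1: condition met.
G2: fails — Ruv and Rvu but not Ruu.
G3: fails — R34 and R43 but not R33.
G4: fails — Rus and Rsv but not Ruv.
Valid on: G1.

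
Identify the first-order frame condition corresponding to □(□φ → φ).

Suppose □(□φ→φ) is valid. Take Rxy and set V(φ)={w : Ryw}. Then at y, □φ holds; since □(□φ→φ) at x, □φ→φ at y, so φ at y, i.e. Ryy.
Conversely, on a frame with shift-reflexivity the schema holds at every world under every valuation.
So the correspondent is shift-reflexivity.

Shift-reflexivity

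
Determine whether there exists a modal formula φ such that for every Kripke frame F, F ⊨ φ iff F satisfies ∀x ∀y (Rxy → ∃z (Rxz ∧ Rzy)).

Definable; □□p → □p defines it

This is a Sahlqvist condition; the C4 axiom □□p → □p defines it.
Suppose □□p→□p is valid. Take Rxy and set V(p)={w : xR²w}. Then □□p at x, so □p at x, so p at y, i.e. ∃z(Rxz∧Rzy).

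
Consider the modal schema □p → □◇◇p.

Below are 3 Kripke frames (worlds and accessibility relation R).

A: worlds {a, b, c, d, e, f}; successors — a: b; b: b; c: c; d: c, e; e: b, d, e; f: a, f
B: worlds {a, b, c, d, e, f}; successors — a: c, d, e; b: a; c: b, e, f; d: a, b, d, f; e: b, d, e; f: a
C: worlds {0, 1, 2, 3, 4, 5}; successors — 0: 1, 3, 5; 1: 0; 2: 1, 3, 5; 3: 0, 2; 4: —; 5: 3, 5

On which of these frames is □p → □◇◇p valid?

This is the axiom for a generalized confluence (Geach) condition; its first-order frame correspondent is ∀x ∀z (xRz → ∃w (xRw ∧ zR²w)).
A: fails — fRa but no w with fRw and aR²w.
B: ✓.
C: ✓.
Valid on: B, C.

B, C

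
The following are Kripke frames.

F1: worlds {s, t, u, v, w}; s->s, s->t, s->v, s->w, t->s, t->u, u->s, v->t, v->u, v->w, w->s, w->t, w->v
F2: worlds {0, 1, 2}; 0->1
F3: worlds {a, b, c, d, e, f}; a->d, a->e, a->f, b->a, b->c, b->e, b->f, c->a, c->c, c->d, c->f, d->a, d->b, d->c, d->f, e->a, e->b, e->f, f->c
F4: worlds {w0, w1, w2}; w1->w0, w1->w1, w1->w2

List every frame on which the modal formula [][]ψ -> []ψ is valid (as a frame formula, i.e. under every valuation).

Frame correspondent (Sahlqvist): forall x forall y (Rxy -> exists z (Rxz & Rzy)) — i.e. density.
F1: fails — Rvw but no z with Rvz and Rzw.
F2: fails — R01 but no z with R0z and Rz1.
F3: fails — Rae but no z with Raz and Rze.
F4: condition met.

F4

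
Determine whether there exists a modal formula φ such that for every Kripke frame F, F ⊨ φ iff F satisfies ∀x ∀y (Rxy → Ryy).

Yes: it is shift-reflexivity, defined by the T□ schema □(□q → q).

Yes, by □(□q → q)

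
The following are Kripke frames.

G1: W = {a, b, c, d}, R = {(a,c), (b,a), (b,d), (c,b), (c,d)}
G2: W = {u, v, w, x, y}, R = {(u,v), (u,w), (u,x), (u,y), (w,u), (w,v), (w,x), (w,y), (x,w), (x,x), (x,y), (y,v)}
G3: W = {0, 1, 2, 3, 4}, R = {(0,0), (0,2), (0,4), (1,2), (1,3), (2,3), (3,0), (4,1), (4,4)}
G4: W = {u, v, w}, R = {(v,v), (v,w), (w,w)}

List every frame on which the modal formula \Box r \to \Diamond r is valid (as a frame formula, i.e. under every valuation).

G3

The schema corresponds to seriality: \forall x \exists y Rxy.
G1: fails — world d has no successor.
G2: fails — world v has no successor.
G3: ✓.
G4: fails — world u has no successor.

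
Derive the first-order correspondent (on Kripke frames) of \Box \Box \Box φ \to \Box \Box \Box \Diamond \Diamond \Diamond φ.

This is a Sahlqvist (Geach-type) schema ◇^0□^3φ → □^3◇^3φ.
Minimal-valuation argument: fix x; take any y with xR^0y and any z with xR^3z. Set V(φ) to the set of worlds R-reachable from y in exactly 3 steps. Then □^3φ holds at y, so the antecedent holds at x; validity forces ◇^3φ at z, giving a w with zR^3w and yR^3w.
First-order correspondent: \forall x \forall z (x R^3 z \to \exists w (x R^3 w \wedge z R^3 w)).

\forall x \forall z (x R^3 z \to \exists w (x R^3 w \wedge z R^3 w))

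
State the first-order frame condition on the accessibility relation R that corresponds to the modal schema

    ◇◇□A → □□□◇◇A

This is a Sahlqvist (Geach-type) schema ◇^2□^1A → □^3◇^2A.
First-order correspondent: ∀x ∀y ∀z ((xR²y ∧ xR³z) → ∃w (yRw ∧ zR²w)).

∀x ∀y ∀z ((xR²y ∧ xR³z) → ∃w (yRw ∧ zR²w))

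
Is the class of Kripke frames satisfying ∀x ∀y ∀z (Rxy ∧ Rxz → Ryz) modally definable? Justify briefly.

Yes, by ◇p → □◇p

Yes: it is the Euclidean property, defined by the 5 schema ◇p → □◇p.
Suppose ◇p→□◇p is valid. Take Rxy, Rxz and set V(p)={y}. Then ◇p at x, so □◇p at x, so ◇p at z, so some w with Rzw has p; w=y, i.e. Rzy. By symmetry of the argument, Ryz.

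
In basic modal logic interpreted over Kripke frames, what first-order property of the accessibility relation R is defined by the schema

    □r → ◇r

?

Suppose □r→◇r is valid. At any x set V(r)=W. Then □r at x, so ◇r at x, so x has a successor.

seriality: ∀x ∃y Rxy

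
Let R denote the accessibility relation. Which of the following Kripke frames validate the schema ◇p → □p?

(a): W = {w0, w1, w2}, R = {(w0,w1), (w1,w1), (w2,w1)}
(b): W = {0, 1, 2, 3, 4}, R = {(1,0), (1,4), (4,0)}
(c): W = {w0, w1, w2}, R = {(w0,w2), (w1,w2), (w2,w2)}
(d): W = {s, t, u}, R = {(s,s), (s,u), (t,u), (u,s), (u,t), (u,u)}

(a), (c)

The schema corresponds to partial functionality: ∀x ∀y ∀z (Rxy ∧ Rxz → y = z).
(a): satisfies the condition.
(b): fails — 1 sees both 0 and 4.
(c): satisfies the condition.
(d): fails — s sees both s and u.
Valid on: (a), (c).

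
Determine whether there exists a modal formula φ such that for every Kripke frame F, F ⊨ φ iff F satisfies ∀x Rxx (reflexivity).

Yes, by □r → r

The condition is reflexivity. A defining modal formula is □r → r.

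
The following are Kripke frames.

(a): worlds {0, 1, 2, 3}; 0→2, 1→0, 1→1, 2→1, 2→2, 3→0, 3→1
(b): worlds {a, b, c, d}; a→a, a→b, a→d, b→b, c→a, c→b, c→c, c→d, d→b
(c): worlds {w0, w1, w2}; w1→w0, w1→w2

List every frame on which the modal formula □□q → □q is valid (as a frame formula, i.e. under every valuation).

(a), (b)

This is the axiom for density; its first-order frame correspondent is ∀x ∀y (Rxy → ∃z (Rxz ∧ Rzy)).
(a): ✓.
(b): ✓.
(c): fails — Rw1w2 but no z with Rw1z and Rzw2.
Valid on: (a), (b).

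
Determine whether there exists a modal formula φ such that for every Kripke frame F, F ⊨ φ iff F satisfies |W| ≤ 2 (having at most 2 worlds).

Not definable by any modal formula

Modal frame validity is preserved under disjoint unions.
Any modal formula valid on each of 3 disjoint one-world frames is valid on their disjoint union (validity is preserved under disjoint unions). Each one-world frame has |W|=1≤2, but the union has |W|=3.
So the class is not modally definable.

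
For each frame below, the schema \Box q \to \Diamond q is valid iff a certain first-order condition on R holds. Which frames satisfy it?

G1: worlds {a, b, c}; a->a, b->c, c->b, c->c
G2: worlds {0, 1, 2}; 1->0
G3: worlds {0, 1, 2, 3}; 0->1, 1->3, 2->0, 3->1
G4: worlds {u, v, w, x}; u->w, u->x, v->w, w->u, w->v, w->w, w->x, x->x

G1, G3, G4

This is the axiom for seriality; its first-order frame correspondent is \forall x \exists y Rxy.
G1: holds.
G2: fails — world 0 has no successor.
G3: holds.
G4: holds.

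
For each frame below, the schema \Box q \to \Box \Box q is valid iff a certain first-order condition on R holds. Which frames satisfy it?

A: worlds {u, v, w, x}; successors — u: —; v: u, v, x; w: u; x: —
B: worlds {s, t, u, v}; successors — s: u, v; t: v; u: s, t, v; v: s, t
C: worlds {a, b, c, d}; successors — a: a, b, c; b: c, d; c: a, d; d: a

The schema corresponds to transitivity: \forall x \forall y \forall z (Rxy \wedge Ryz \to Rxz).
A: ✓.
B: fails — Rtv and Rvt but not Rtt.
C: fails — Rbc and Rca but not Rba.
Valid on: A.

A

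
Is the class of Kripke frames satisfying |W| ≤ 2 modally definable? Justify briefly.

Modal frame validity is preserved under disjoint unions.
Any modal formula valid on each of 3 disjoint one-world frames is valid on their disjoint union (validity is preserved under disjoint unions). Each one-world frame has |W|=1≤2, but the union has |W|=3.
Hence having at most 2 worlds is not modally definable.

No — not modally definable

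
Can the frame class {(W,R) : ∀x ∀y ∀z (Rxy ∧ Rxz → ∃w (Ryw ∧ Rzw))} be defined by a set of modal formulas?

Yes, by ◇□p → □◇p

The condition is convergence. A defining modal formula is ◇□p → □◇p.
Suppose ◇□p→□◇p is valid. Take Rxy, Rxz and set V(p)={w : Ryw}. Then □p at y so ◇□p at x, so □◇p at x, so ◇p at z, giving w with Rzw and Ryw.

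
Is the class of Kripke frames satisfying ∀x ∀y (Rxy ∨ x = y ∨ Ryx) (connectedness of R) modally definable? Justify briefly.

Not modally definable

Modal frame validity is preserved under disjoint unions.
Take 2 disjoint single-world reflexive frames: each is trivially connected, but their disjoint union has 2 worlds with no edge between distinct components, so it is not connected.
So no modal formula (or set of formulas) defines exactly the connected frames.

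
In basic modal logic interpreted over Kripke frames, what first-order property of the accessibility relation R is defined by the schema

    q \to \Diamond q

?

Replacing q by ¬q and contraposing gives the equivalent schema □q → q.
Suppose □q→q is valid. At any x set V(q)={w : Rxw}. Then □q holds at x, so q holds at x, i.e. Rxx.

reflexivity: \forall x Rxx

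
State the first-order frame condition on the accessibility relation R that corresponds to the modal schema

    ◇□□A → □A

This is a Sahlqvist (Geach-type) schema ◇^1□^2A → □^1◇^0A.
Minimal-valuation argument: fix x; take any y with xR^1y and any z with xR^1z. Set V(A) to the set of worlds R-reachable from y in exactly 2 steps. Then □^2A holds at y, so the antecedent holds at x; validity forces ◇^0A at z, giving a w with zR^0w and yR^2w.
First-order correspondent: ∀x ∀y ∀z ((xRy ∧ xRz) → ∃w (yR²w ∧ z = w)).

∀x ∀y ∀z ((xRy ∧ xRz) → ∃w (yR²w ∧ z = w))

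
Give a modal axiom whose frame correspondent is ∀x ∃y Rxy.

A defining formula is □s → ◇s (the D axiom).
Suppose □s→◇s is valid. At any x set V(s)=W. Then □s at x, so ◇s at x, so x has a successor.

□s → ◇s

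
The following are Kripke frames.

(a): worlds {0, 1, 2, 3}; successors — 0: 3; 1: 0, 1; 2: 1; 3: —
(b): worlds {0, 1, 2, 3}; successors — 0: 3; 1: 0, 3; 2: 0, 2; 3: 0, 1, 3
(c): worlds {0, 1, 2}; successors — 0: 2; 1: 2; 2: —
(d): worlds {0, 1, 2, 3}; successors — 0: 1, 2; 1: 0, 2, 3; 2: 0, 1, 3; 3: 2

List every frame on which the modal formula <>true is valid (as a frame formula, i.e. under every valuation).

(b), (d)

Frame correspondent (Sahlqvist): forall x exists y Rxy — i.e. seriality.
(a): fails — world 3 has no successor.
(b): ✓.
(c): fails — world 2 has no successor.
(d): ✓.
Valid on: (b), (d).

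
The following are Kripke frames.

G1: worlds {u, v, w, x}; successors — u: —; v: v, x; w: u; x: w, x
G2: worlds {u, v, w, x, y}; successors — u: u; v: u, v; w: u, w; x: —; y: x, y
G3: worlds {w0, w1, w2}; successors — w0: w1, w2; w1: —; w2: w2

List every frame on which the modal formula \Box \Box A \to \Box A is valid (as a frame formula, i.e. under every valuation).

G2

The schema corresponds to density: \forall x \forall y (Rxy \to \exists z (Rxz \wedge Rzy)).
G1: fails — Rwu but no z with Rwz and Rzu.
G2: ✓.
G3: fails — Rw0w1 but no z with Rw0z and Rzw1.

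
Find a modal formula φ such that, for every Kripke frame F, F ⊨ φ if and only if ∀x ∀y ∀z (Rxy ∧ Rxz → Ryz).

A defining formula is ◇q → □◇q (the 5 axiom).
Suppose ◇q→□◇q is valid. Take Rxy, Rxz and set V(q)={y}. Then ◇q at x, so □◇q at x, so ◇q at z, so some w with Rzw has q; w=y, i.e. Rzy. By symmetry of the argument, Ryz.

◇q → □◇q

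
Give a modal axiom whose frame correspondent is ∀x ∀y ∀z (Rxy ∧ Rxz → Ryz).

A defining formula is ◇ψ → □◇ψ (the 5 axiom).

◇ψ → □◇ψ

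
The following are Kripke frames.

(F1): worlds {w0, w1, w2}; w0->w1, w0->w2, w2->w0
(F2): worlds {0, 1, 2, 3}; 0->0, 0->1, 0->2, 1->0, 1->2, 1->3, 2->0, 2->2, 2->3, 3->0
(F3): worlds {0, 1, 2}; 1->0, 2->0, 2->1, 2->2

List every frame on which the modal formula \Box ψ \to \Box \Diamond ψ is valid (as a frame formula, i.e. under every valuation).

The schema corresponds to a generalized confluence (Geach) condition: \forall x \forall z (xRz \to \exists w (xRw \wedge zRw)).
(F1): fails — w0Rw1 but no w with w0Rw and w1Rw.
(F2): holds.
(F3): fails — 1R0 but no w with 1Rw and 0Rw.

(F2)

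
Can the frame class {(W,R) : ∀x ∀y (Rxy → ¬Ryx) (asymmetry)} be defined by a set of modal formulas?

No

Modal frame validity is preserved under surjective bounded morphisms.
The 5-cycle (worlds 0,1,2,3,4 with 0→1→2→3→4→0) is asymmetric. Mapping every world to a single reflexive point • is a surjective bounded morphism, and the reflexive point is not asymmetric (R•• but asymmetry requires ¬R••).
Hence asymmetry is not modally definable.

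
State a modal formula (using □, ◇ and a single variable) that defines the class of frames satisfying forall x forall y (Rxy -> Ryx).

s → □◇s

This is symmetry; the standard corresponding axiom is B: s → □◇s.
Suppose s→□◇s is valid. Take Rxy and set V(s)={x}. Then s at x, so □◇s at x, so ◇s at y, so some z with Ryz has s; z=x, i.e. Ryx.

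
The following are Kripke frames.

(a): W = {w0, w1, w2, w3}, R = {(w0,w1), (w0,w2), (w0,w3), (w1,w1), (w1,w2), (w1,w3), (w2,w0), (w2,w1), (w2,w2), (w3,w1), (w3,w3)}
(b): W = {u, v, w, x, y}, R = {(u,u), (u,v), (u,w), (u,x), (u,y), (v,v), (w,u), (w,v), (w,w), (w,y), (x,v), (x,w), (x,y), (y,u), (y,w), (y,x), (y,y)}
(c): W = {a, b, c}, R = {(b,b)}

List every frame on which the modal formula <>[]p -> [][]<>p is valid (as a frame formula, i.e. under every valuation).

(a), (c)

Frame correspondent (Sahlqvist): forall x forall y forall z ((xRy & x R^2 z) -> exists w (yRw & zRw)) — i.e. a generalized confluence (Geach) condition.
(a): ✓.
(b): fails — uRv, uR²y but no t with vRt and yRt.
(c): ✓.
Valid on: (a), (c).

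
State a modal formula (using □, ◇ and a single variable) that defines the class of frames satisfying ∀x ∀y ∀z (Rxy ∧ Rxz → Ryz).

This is the Euclidean property; the standard corresponding axiom is 5: ◇ψ → □◇ψ.
Suppose ◇ψ→□◇ψ is valid. Take Rxy, Rxz and set V(ψ)={y}. Then ◇ψ at x, so □◇ψ at x, so ◇ψ at z, so some w with Rzw has ψ; w=y, i.e. Rzy. By symmetry of the argument, Ryz.

◇ψ → □◇ψ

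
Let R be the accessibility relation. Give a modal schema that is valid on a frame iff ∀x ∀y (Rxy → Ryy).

□(□ψ → ψ)

This is shift-reflexivity; the standard corresponding axiom is T□: □(□ψ → ψ).
Suppose □(□ψ→ψ) is valid. Take Rxy and set V(ψ)={w : Ryw}. Then at y, □ψ holds; since □(□ψ→ψ) at x, □ψ→ψ at y, so ψ at y, i.e. Ryy.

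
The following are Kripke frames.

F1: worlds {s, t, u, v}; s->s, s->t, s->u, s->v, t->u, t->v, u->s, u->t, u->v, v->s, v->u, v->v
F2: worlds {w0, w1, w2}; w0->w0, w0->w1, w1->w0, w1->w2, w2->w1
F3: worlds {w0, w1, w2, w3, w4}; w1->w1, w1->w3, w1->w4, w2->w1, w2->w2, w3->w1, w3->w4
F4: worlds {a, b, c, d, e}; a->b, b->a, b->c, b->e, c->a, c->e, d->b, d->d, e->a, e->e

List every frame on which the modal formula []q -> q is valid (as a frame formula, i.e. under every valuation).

none

This is the axiom for reflexivity; its first-order frame correspondent is forall x Rxx.
F1: fails — world t does not see itself.
F2: fails — world w1 does not see itself.
F3: fails — world w0 does not see itself.
F4: fails — world a does not see itself.
Valid on no frame.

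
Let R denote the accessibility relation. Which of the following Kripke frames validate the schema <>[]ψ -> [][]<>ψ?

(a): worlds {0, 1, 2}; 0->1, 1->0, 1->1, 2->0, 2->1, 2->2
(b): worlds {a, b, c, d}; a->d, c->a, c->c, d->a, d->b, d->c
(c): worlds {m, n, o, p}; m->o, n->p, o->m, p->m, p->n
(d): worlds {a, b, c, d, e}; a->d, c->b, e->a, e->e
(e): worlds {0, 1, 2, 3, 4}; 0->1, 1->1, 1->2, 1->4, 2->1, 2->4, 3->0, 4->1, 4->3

(a)

Frame correspondent (Sahlqvist): forall x forall y forall z ((xRy & x R^2 z) -> exists w (yRw & zRw)) — i.e. a generalized confluence (Geach) condition.
(a): ✓.
(b): fails — aRd, aR²a but no w with dRw and aRw.
(c): fails — mRo, mR²m but no w with oRw and mRw.
(d): fails — eRa, eR²d but no w with aRw and dRw.
(e): fails — 1R1, 1R²3 but no w with 1Rw and 3Rw.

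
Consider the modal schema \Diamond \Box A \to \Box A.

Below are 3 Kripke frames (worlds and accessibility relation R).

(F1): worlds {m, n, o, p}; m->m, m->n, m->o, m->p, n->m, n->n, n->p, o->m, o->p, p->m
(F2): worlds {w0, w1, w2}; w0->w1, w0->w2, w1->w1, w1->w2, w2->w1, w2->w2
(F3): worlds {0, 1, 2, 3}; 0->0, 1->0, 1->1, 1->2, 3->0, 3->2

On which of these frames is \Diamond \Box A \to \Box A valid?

(F2)

The schema corresponds to the Euclidean property: \forall x \forall y \forall z (Rxy \wedge Rxz \to Ryz).
(F1): fails — Rmo and Rmo but not Roo.
(F2): satisfies the condition.
(F3): fails — R10 and R12 but not R02.
Valid on: (F2).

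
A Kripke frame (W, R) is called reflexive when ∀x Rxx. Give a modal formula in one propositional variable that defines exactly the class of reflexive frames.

This is reflexivity; the standard corresponding axiom is T: □ψ → ψ.
Suppose □ψ→ψ is valid. At any x set V(ψ)={w : Rxw}. Then □ψ holds at x, so ψ holds at x, i.e. Rxx.

□ψ → ψ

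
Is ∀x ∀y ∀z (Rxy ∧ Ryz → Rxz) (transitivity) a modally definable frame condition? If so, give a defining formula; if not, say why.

Yes — defined by □q → □□q

Yes: it is transitivity, defined by the 4 schema □q → □□q.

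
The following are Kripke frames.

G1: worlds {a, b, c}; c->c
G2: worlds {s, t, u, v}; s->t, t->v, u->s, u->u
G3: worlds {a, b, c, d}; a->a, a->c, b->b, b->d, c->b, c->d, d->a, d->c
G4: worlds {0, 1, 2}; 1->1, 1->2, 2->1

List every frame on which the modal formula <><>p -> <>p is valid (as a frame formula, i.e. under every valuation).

G1

This is the axiom for transitivity; its first-order frame correspondent is forall x forall y forall z (Rxy & Ryz -> Rxz).
G1: ✓.
G2: fails — Rus and Rst but not Rut.
G3: fails — Rcd and Rdc but not Rcc.
G4: fails — R21 and R12 but not R22.
Valid on: G1.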